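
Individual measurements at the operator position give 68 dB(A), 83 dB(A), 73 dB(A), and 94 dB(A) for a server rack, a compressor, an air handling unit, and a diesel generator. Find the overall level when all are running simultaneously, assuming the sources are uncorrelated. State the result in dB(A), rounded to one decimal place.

For uncorrelated sources the intensities add, so convert each level to linear form, sum, and take 10·log₁₀ of the total.
Σ 10^(L/10) = 10^(68/10) + 10^(83/10) + 10^(73/10) + 10^(94/10) = 2.738e+09.
L_total = 10·log₁₀(2.738e+09) = 94.37 dB(A).

94.4 dB(A)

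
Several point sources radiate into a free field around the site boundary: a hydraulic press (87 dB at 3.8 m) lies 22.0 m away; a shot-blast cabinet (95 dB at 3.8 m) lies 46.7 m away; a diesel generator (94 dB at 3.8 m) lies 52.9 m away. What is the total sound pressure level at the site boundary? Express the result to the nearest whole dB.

77 dB

First find each source's level at the receiver (point-source: −20·log₁₀(r/r_ref)), then combine on an intensity basis.
hydraulic press: 87 − 20·log₁₀(22.0/3.8) = 87 − 15.25 = 71.75 dB.
shot-blast cabinet: 95 − 20·log₁₀(46.7/3.8) = 95 − 21.79 = 73.21 dB.
diesel generator: 94 − 20·log₁₀(52.9/3.8) = 94 − 22.87 = 71.13 dB.
Σ 10^(L/10) = 4.885e+07 → L_total = 10·log₁₀(4.885e+07) = 76.89 dB.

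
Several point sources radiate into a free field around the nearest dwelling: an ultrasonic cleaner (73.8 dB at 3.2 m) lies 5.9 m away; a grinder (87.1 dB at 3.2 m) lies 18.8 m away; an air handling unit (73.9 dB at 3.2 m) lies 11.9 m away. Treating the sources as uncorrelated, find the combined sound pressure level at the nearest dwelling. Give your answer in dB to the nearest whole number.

74 dB

First find each source's level at the receiver (point-source: −20·log₁₀(r/r_ref)), then combine on an intensity basis.
ultrasonic cleaner: 73.8 − 20·log₁₀(5.9/3.2) = 73.8 − 5.31 = 68.49 dB.
grinder: 87.1 − 20·log₁₀(18.8/3.2) = 87.1 − 15.38 = 71.72 dB.
air handling unit: 73.9 − 20·log₁₀(11.9/3.2) = 73.9 − 11.41 = 62.49 dB.
Σ 10^(L/10) = 2.369e+07 → L_total = 10·log₁₀(2.369e+07) = 73.75 dB.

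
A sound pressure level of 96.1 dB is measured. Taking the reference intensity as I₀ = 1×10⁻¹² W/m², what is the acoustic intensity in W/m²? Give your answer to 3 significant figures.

0.00407 W/m²

I = I₀·10^(L/10) = 10⁻¹² × 10^(96.1/10) = 10^(-2.390).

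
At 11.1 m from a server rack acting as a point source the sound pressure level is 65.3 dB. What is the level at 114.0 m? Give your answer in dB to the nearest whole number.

45 dB

Spherical spreading from a point source gives a 20·log₁₀(r₂/r₁) drop.
L₂ = 65.3 − 20·log₁₀(114.0/11.1) = 65.3 − 20.232 = 45.07 dB.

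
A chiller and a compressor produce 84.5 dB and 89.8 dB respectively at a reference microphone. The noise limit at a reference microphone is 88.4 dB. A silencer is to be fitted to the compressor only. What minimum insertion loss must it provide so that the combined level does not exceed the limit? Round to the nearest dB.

4 dB

Everything except the compressor sums to 10^(84.5/10) = 2.818e+08 in linear terms, 84.50 dB.
To meet 88.4 dB overall, the treated compressor may contribute at most 10^(88.4/10) − 2.818e+08 = 4.100e+08, i.e. 86.13 dB.
So the compressor must be reduced from 89.8 to 86.13 dB: IL = 3.67 dB.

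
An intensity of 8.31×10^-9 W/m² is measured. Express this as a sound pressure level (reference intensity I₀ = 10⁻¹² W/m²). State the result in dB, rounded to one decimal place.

39.2 dB

I/I₀ = 8.31×10^-9/10⁻¹² = 8.31×10^3, and L = 10·log₁₀(I/I₀).
L = 10·(0.9196 + 3) = 39.20 dB.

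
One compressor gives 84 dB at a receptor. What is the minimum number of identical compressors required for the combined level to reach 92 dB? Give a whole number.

7

N identical sources give L₁ + 10·log₁₀ N, so require 10·log₁₀ N ≥ 92 − 84 = 8.0 dB.
N ≥ 10^(8.0/10) = 6.310, so N = 7.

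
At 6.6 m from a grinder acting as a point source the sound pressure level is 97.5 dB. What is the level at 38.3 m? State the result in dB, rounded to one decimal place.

82.2 dB

Spherical spreading from a point source gives a 20·log₁₀(r₂/r₁) drop.
L₂ = 97.5 − 20·log₁₀(38.3/6.6) = 97.5 − 15.273 = 82.23 dB.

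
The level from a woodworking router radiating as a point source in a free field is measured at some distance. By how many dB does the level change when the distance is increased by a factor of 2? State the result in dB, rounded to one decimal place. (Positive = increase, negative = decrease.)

-6.0 dB

With spherical spreading the level changes by −20·log₁₀(r₂/r₁).
ΔL = −20·log₁₀(2) = -6.02 dB.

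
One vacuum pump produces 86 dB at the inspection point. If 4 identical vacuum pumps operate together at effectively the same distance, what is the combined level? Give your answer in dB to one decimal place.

With 4 equal, uncorrelated contributions the intensity is 4× that of one unit, giving a rise of 10·log₁₀ 4.
L_total = 86 + 10·log₁₀(4) = 86 + 6.021 = 92.02 dB.

92.0 dB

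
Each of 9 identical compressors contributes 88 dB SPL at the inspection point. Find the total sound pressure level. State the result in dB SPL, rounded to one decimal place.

L_total = L₁ + 10·log₁₀ N for N identical incoherent sources.
L_total = 88 + 10·log₁₀(9) = 88 + 9.542 = 97.54 dB SPL.

97.5 dB SPL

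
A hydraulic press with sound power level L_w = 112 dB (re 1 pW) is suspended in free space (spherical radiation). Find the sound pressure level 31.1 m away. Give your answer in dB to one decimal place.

Free-field spherical radiation: L_p = L_w − 10·log₁₀(4π·r²), r = 31.1 m.
4π·r² = 1.215e+04 m², 10·log₁₀ of that is 40.847 dB.
L_p = 112 − 40.847 = 71.15 dB.

71.2 dB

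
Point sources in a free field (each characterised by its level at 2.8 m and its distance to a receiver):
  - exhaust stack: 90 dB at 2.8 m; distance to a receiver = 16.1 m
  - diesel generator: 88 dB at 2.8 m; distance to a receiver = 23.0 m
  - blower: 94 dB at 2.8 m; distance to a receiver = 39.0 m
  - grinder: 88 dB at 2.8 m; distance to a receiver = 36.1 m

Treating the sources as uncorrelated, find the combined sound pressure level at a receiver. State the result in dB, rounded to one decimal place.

Propagate each source to the receiver with L = L_ref − 20·log₁₀(r/r_ref), then add intensities.
exhaust stack: 90 − 20·log₁₀(16.1/2.8) = 90 − 15.19 = 74.81 dB.
diesel generator: 88 − 20·log₁₀(23.0/2.8) = 88 − 18.29 = 69.71 dB.
blower: 94 − 20·log₁₀(39.0/2.8) = 94 − 22.88 = 71.12 dB.
grinder: 88 − 20·log₁₀(36.1/2.8) = 88 − 22.21 = 65.79 dB.
Σ 10^(L/10) = 5.634e+07 → L_total = 10·log₁₀(5.634e+07) = 77.51 dB.

77.5 dB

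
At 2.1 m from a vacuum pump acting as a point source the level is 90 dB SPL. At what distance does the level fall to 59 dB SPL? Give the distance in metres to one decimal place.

For a point source L₁ − L₂ = 20·log₁₀(r₂/r₁), so r₂ = r₁·10^((L₁−L₂)/20).
r₂ = 2.1·10^((90−59)/20) = 2.1·10^(31.0/20) = 74.51 m.

74.5 m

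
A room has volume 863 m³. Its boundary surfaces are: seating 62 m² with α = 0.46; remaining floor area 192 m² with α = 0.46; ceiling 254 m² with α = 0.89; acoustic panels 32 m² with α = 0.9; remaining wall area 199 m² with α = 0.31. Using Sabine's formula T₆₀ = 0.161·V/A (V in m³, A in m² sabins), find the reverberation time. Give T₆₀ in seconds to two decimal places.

A = Σ Sᵢαᵢ = 62·0.46 + 192·0.46 + 254·0.89 + 32·0.9 + 199·0.31 = 433.39 m².
T₆₀ = 0.161·V/A = 0.161·863/433.39 = 0.321 s.

0.32 s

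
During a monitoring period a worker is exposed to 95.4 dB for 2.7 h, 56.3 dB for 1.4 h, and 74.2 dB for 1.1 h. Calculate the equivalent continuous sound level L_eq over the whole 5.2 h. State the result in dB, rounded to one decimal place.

Weight each interval's intensity by its duration and average over T = 5.2 h:
Σ tᵢ·10^(Lᵢ/10) = 2.7·10^(95.4/10) + 1.4·10^(56.3/10) + 1.1·10^(74.2/10) = 9.391e+09.
L_eq = 10·log₁₀(9.391e+09/5.2) = 92.57 dB.

92.6 dB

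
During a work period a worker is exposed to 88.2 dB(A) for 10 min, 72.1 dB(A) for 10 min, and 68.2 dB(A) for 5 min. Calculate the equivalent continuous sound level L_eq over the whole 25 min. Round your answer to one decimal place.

84.3 dB(A)

Weight each interval's intensity by its duration and average over T = 25 min:
Σ tᵢ·10^(Lᵢ/10) = 10·10^(88.2/10) + 10·10^(72.1/10) + 5·10^(68.2/10) = 6.802e+09.
L_eq = 10·log₁₀(6.802e+09/25) = 84.35 dB(A).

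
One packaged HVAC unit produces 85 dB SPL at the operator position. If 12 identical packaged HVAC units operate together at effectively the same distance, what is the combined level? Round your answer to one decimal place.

N identical incoherent sources raise the level by 10·log₁₀ N.
L_total = 85 + 10·log₁₀(12) = 85 + 10.792 = 95.79 dB SPL.

95.8 dB SPL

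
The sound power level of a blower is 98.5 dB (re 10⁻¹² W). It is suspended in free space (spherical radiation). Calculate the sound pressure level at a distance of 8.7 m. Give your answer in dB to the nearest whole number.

69 dB

L_p = L_w − 10·log₁₀(4π·r²) with r = 8.7 m.
4π·r² = 951.1 m², 10·log₁₀ of that is 29.782 dB.
L_p = 98.5 − 29.782 = 68.72 dB.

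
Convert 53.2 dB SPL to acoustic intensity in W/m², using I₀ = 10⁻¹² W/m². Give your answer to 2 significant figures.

2.1e-07 W/m²

I = I₀·10^(L/10) = 10⁻¹² × 10^(53.2/10) = 10^(-6.680).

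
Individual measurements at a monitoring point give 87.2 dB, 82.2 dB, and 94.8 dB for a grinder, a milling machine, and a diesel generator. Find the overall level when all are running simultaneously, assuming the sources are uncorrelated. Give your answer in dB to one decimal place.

Incoherent sources combine by intensity addition: L_total = 10·log₁₀(Σ 10^(L_i/10)).
Σ 10^(L/10) = 10^(87.2/10) + 10^(82.2/10) + 10^(94.8/10) = 3.711e+09.
L_total = 10·log₁₀(3.711e+09) = 95.69 dB.

95.7 dB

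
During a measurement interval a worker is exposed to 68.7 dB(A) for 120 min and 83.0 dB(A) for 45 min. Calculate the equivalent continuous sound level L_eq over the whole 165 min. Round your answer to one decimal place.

77.8 dB(A)

Weight each interval's intensity by its duration and average over T = 165 min:
Σ tᵢ·10^(Lᵢ/10) = 120·10^(68.7/10) + 45·10^(83.0/10) = 9.868e+09.
L_eq = 10·log₁₀(9.868e+09/165) = 77.77 dB(A).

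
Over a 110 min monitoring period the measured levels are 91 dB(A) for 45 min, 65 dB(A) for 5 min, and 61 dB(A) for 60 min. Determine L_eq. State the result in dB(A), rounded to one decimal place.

L_eq = 10·log₁₀[(1/T)·Σ tᵢ·10^(Lᵢ/10)] with T = 110 min.
Σ tᵢ·10^(Lᵢ/10) = 45·10^(91/10) + 5·10^(65/10) + 60·10^(61/10) = 5.674e+10.
L_eq = 10·log₁₀(5.674e+10/110) = 87.13 dB(A).

87.1 dB(A)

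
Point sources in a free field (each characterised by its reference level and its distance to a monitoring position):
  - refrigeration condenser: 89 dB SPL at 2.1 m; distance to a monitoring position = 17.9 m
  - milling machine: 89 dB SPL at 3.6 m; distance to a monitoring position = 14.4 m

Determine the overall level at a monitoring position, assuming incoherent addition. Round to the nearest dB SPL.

First find each source's level at the receiver (point-source: −20·log₁₀(r/r_ref)), then combine on an intensity basis.
refrigeration condenser: 89 − 20·log₁₀(17.9/2.1) = 89 − 18.61 = 70.39 dB SPL.
milling machine: 89 − 20·log₁₀(14.4/3.6) = 89 − 12.04 = 76.96 dB SPL.
Σ 10^(L/10) = 6.058e+07 → L_total = 10·log₁₀(6.058e+07) = 77.82 dB SPL.

78 dB SPL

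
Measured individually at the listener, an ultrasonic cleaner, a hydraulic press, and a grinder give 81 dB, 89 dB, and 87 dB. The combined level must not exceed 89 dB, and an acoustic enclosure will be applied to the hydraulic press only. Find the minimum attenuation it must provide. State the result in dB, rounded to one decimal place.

6.8 dB

Fixed contribution from the other sources: Σ 10^(L/10) = 10^(81/10) + 10^(87/10) = 6.271e+08 (87.97 dB).
The limit corresponds to 10^(89/10) = 7.943e+08; subtracting the fixed part leaves 1.672e+08 for the hydraulic press, i.e. 82.23 dB.
So the hydraulic press must be reduced from 89 to 82.23 dB: IL = 6.77 dB.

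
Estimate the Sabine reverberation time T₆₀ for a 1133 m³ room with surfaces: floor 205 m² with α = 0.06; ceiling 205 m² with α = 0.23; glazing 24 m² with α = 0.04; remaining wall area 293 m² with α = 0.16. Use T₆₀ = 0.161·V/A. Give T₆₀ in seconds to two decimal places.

Total absorption A = 205·0.06 + 205·0.23 + 24·0.04 + 293·0.16 = 107.29 m² sabins.
T₆₀ = 0.161·V/A = 0.161·1133/107.29 = 1.700 s.

1.70 s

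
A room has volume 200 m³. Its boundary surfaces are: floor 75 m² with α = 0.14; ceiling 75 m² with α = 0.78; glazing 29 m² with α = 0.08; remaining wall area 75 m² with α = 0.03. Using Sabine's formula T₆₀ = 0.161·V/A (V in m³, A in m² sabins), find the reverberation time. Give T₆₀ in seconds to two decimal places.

0.44 s

Total absorption A = 75·0.14 + 75·0.78 + 29·0.08 + 75·0.03 = 73.57 m² sabins.
T₆₀ = 0.161·V/A = 0.161·200/73.57 = 0.438 s.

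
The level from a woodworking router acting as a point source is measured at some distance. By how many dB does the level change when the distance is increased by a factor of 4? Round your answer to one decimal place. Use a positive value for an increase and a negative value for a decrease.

-12.0 dB

A point source loses 6 dB per doubling of distance; generally ΔL = −20·log₁₀(r₂/r₁).
ΔL = −20·log₁₀(4) = -12.04 dB.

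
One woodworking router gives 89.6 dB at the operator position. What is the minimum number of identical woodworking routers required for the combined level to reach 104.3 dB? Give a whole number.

The shortfall is 104.3 − 89.6 = 14.7 dB, and N units add 10·log₁₀ N, so need 10·log₁₀ N ≥ 14.7.
N ≥ 10^(14.7/10) = 29.512, so N = 30.

30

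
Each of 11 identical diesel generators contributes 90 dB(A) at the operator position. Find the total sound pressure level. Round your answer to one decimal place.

100.4 dB(A)

With 11 equal, uncorrelated contributions the intensity is 11× that of one unit, giving a rise of 10·log₁₀ 11.
L_total = 90 + 10·log₁₀(11) = 90 + 10.414 = 100.41 dB(A).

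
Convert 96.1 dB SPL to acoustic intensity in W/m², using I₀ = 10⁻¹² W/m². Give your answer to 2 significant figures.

I/I₀ = 10^(96.1/10) = 4.074e+09, so I = 4.074e+09 × 10⁻¹² W/m².

0.0041 W/m²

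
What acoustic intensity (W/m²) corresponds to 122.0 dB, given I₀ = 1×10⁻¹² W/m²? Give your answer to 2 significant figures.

I = I₀·10^(L/10) = 10⁻¹² × 10^(122.0/10) = 10^(0.200).

1.6 W/m²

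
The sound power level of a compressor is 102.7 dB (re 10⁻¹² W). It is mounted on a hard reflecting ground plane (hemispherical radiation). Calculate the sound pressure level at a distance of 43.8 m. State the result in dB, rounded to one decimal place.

61.9 dB

L_p = L_w − 10·log₁₀(2π·r²) with r = 43.8 m.
2π·r² = 1.205e+04 m², 10·log₁₀ of that is 40.811 dB.
L_p = 102.7 − 40.811 = 61.89 dB.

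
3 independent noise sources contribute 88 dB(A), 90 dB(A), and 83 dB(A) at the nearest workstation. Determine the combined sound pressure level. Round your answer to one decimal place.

92.6 dB(A)

For uncorrelated sources the intensities add, so convert each level to linear form, sum, and take 10·log₁₀ of the total.
Σ 10^(L/10) = 10^(88/10) + 10^(90/10) + 10^(83/10) = 1.830e+09.
L_total = 10·log₁₀(1.830e+09) = 92.63 dB(A).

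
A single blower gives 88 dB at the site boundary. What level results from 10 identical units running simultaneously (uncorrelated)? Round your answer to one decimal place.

L_total = L₁ + 10·log₁₀ N for N identical incoherent sources.
L_total = 88 + 10·log₁₀(10) = 88 + 10.000 = 98.00 dB.

98.0 dB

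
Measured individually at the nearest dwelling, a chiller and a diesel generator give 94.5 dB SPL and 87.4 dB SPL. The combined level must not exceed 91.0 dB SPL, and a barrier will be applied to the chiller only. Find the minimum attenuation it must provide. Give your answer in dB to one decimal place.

6.0 dB

The untreated sources together contribute 10^(87.4/10) = 5.495e+08, i.e. 87.40 dB SPL.
To meet 91.0 dB SPL overall, the treated chiller may contribute at most 10^(91.0/10) − 5.495e+08 = 7.094e+08, i.e. 88.51 dB SPL.
So the chiller must be reduced from 94.5 to 88.51 dB SPL: IL = 5.99 dB.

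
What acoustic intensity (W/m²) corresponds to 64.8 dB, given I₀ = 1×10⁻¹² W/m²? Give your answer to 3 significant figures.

I/I₀ = 10^(64.8/10) = 3.02e+06, so I = 3.02e+06 × 10⁻¹² W/m².

3.02e-06 W/m²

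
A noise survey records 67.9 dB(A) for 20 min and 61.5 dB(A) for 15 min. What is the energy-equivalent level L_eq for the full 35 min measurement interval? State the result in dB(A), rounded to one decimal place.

The energy average is taken in the linear domain: L_eq = 10·log₁₀[(Σ tᵢ·10^(Lᵢ/10))/T], T = 35 min.
Σ tᵢ·10^(Lᵢ/10) = 20·10^(67.9/10) + 15·10^(61.5/10) = 1.445e+08.
L_eq = 10·log₁₀(1.445e+08/35) = 66.16 dB(A).

66.2 dB(A)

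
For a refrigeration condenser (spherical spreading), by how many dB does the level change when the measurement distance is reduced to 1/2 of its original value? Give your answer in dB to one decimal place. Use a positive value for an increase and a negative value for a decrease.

+6.0 dB

A point source loses 6 dB per doubling of distance; generally ΔL = −20·log₁₀(r₂/r₁).
ΔL = −20·log₁₀(0.5) = +6.02 dB.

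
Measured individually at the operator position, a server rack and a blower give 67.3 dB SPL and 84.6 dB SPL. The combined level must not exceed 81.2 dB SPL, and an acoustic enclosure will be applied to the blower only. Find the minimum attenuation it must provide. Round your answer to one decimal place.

3.6 dB

Fixed contribution from the other source: Σ 10^(L/10) = 10^(67.3/10) = 5.370e+06 (67.30 dB SPL).
To meet 81.2 dB SPL overall, the treated blower may contribute at most 10^(81.2/10) − 5.370e+06 = 1.265e+08, i.e. 81.02 dB SPL.
Required insertion loss = 84.6 − 81.02 = 3.58 dB.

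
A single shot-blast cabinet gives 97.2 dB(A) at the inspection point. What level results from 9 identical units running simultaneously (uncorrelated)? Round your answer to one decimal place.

106.7 dB(A)

With 9 equal, uncorrelated contributions the intensity is 9× that of one unit, giving a rise of 10·log₁₀ 9.
L_total = 97.2 + 10·log₁₀(9) = 97.2 + 9.542 = 106.74 dB(A).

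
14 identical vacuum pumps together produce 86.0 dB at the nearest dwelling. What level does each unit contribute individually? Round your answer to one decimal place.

74.5 dB

14 equal contributions raise the level by 10·log₁₀ 14 = 11.461 dB, so each unit alone gives 86.0 − 11.461.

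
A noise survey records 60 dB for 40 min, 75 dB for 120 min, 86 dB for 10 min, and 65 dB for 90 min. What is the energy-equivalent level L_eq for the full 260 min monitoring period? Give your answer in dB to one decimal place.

The energy average is taken in the linear domain: L_eq = 10·log₁₀[(Σ tᵢ·10^(Lᵢ/10))/T], T = 260 min.
Σ tᵢ·10^(Lᵢ/10) = 40·10^(60/10) + 120·10^(75/10) + 10·10^(86/10) + 90·10^(65/10) = 8.100e+09.
L_eq = 10·log₁₀(8.100e+09/260) = 74.94 dB.

74.9 dB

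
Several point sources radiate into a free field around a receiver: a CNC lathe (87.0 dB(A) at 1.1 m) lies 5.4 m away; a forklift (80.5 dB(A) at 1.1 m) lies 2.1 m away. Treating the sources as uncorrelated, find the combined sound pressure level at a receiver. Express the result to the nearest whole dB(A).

Apply inverse-square spreading to bring every level to the receiver, then sum 10^(L/10).
CNC lathe: 87.0 − 20·log₁₀(5.4/1.1) = 87.0 − 13.82 = 73.18 dB(A).
forklift: 80.5 − 20·log₁₀(2.1/1.1) = 80.5 − 5.62 = 74.88 dB(A).
Σ 10^(L/10) = 5.158e+07 → L_total = 10·log₁₀(5.158e+07) = 77.13 dB(A).

77 dB(A)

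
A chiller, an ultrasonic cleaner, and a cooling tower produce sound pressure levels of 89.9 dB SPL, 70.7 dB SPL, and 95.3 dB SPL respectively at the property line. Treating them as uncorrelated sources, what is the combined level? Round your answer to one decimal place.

96.4 dB SPL

Incoherent sources combine by intensity addition: L_total = 10·log₁₀(Σ 10^(L_i/10)).
Σ 10^(L/10) = 10^(89.9/10) + 10^(70.7/10) + 10^(95.3/10) = 4.377e+09.
L_total = 10·log₁₀(4.377e+09) = 96.41 dB SPL.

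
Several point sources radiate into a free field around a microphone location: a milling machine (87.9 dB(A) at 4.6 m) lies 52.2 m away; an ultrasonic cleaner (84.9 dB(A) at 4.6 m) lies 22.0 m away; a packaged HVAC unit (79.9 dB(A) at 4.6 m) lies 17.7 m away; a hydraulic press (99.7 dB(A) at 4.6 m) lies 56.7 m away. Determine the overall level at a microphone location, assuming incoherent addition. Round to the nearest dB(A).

First find each source's level at the receiver (point-source: −20·log₁₀(r/r_ref)), then combine on an intensity basis.
milling machine: 87.9 − 20·log₁₀(52.2/4.6) = 87.9 − 21.10 = 66.80 dB(A).
ultrasonic cleaner: 84.9 − 20·log₁₀(22.0/4.6) = 84.9 − 13.59 = 71.31 dB(A).
packaged HVAC unit: 79.9 − 20·log₁₀(17.7/4.6) = 79.9 − 11.70 = 68.20 dB(A).
hydraulic press: 99.7 − 20·log₁₀(56.7/4.6) = 99.7 − 21.82 = 77.88 dB(A).
Σ 10^(L/10) = 8.632e+07 → L_total = 10·log₁₀(8.632e+07) = 79.36 dB(A).

79 dB(A)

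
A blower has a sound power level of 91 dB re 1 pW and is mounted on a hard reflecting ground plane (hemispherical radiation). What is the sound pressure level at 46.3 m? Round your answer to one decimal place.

The power spreads over a hemisphere of area 2π·r², so L_p = L_w − 10·log₁₀(2π·r²).
2π·r² = 1.347e+04 m², 10·log₁₀ of that is 41.293 dB.
L_p = 91 − 41.293 = 49.71 dB.

49.7 dB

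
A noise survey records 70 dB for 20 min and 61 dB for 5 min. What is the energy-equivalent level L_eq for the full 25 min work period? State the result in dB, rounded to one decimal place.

L_eq = 10·log₁₀[(1/T)·Σ tᵢ·10^(Lᵢ/10)] with T = 25 min.
Σ tᵢ·10^(Lᵢ/10) = 20·10^(70/10) + 5·10^(61/10) = 2.063e+08.
L_eq = 10·log₁₀(2.063e+08/25) = 69.17 dB.

69.2 dB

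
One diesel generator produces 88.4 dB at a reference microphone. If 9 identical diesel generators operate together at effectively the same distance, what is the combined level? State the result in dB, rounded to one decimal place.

97.9 dB

With 9 equal, uncorrelated contributions the intensity is 9× that of one unit, giving a rise of 10·log₁₀ 9.
L_total = 88.4 + 10·log₁₀(9) = 88.4 + 9.542 = 97.94 dB.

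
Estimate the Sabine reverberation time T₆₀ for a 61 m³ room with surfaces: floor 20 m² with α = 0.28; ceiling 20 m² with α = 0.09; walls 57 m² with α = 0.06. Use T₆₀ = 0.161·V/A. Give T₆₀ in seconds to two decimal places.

A = Σ Sᵢαᵢ = 20·0.28 + 20·0.09 + 57·0.06 = 10.82 m².
T₆₀ = 0.161·V/A = 0.161·61/10.82 = 0.908 s.

0.91 s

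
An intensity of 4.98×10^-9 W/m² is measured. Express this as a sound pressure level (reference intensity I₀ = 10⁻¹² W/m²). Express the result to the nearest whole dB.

Dividing by I₀ shifts the exponent by 12: I/I₀ = 4.98×10^3.
L = 10·(0.6972 + 3) = 36.97 dB.

37 dB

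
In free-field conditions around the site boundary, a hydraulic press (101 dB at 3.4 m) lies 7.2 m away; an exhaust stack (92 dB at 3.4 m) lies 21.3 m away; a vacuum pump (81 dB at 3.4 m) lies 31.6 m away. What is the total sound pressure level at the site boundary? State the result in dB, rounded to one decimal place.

94.5 dB

First find each source's level at the receiver (point-source: −20·log₁₀(r/r_ref)), then combine on an intensity basis.
hydraulic press: 101 − 20·log₁₀(7.2/3.4) = 101 − 6.52 = 94.48 dB.
exhaust stack: 92 − 20·log₁₀(21.3/3.4) = 92 − 15.94 = 76.06 dB.
vacuum pump: 81 − 20·log₁₀(31.6/3.4) = 81 − 19.36 = 61.64 dB.
Σ 10^(L/10) = 2.849e+09 → L_total = 10·log₁₀(2.849e+09) = 94.55 dB.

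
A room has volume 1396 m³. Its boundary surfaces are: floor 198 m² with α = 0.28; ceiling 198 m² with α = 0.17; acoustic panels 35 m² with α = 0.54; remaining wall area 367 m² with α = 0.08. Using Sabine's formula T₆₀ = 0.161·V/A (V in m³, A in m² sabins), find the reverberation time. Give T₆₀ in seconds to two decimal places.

A = Σ Sᵢαᵢ = 198·0.28 + 198·0.17 + 35·0.54 + 367·0.08 = 137.36 m².
T₆₀ = 0.161·V/A = 0.161·1396/137.36 = 1.636 s.

1.64 s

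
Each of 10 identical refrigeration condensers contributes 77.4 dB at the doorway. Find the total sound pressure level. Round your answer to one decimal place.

87.4 dB

L_total = L₁ + 10·log₁₀ N for N identical incoherent sources.
L_total = 77.4 + 10·log₁₀(10) = 77.4 + 10.000 = 87.40 dB.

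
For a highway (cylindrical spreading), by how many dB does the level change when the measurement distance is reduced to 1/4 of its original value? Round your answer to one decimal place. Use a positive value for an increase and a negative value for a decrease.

Line-source spreading: ΔL = −10·log₁₀(r₂/r₁).
ΔL = −10·log₁₀(0.25) = +6.02 dB.

+6.0 dB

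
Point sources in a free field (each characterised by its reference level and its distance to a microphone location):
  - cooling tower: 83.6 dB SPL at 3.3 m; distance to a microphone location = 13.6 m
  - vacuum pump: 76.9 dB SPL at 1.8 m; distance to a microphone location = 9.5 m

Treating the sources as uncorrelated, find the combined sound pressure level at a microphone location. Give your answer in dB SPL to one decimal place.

71.8 dB SPL

First find each source's level at the receiver (point-source: −20·log₁₀(r/r_ref)), then combine on an intensity basis.
cooling tower: 83.6 − 20·log₁₀(13.6/3.3) = 83.6 − 12.30 = 71.30 dB SPL.
vacuum pump: 76.9 − 20·log₁₀(9.5/1.8) = 76.9 − 14.45 = 62.45 dB SPL.
Σ 10^(L/10) = 1.525e+07 → L_total = 10·log₁₀(1.525e+07) = 71.83 dB SPL.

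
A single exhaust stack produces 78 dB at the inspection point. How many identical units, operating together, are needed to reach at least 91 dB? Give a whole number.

Need L₁ + 10·log₁₀ N ≥ 91, i.e. log₁₀ N ≥ 1.30.
N ≥ 10^(13.0/10) = 19.953, so N = 20.

20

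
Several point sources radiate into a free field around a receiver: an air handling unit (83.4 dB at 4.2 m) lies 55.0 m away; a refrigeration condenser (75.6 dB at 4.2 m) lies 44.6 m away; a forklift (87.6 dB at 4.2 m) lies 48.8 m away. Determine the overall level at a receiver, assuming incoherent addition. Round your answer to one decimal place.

67.7 dB

Propagate each source to the receiver with L = L_ref − 20·log₁₀(r/r_ref), then add intensities.
air handling unit: 83.4 − 20·log₁₀(55.0/4.2) = 83.4 − 22.34 = 61.06 dB.
refrigeration condenser: 75.6 − 20·log₁₀(44.6/4.2) = 75.6 − 20.52 = 55.08 dB.
forklift: 87.6 − 20·log₁₀(48.8/4.2) = 87.6 − 21.30 = 66.30 dB.
Σ 10^(L/10) = 5.860e+06 → L_total = 10·log₁₀(5.860e+06) = 67.68 dB.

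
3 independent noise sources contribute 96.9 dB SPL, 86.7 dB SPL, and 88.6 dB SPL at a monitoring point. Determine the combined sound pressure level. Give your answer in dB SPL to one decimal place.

For uncorrelated sources the intensities add, so convert each level to linear form, sum, and take 10·log₁₀ of the total.
Σ 10^(L/10) = 10^(96.9/10) + 10^(86.7/10) + 10^(88.6/10) = 6.090e+09.
L_total = 10·log₁₀(6.090e+09) = 97.85 dB SPL.

97.8 dB SPL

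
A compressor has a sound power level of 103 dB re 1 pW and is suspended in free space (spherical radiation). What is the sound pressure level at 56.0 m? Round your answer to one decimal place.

57.0 dB

Free-field spherical radiation: L_p = L_w − 10·log₁₀(4π·r²), r = 56.0 m.
4π·r² = 3.941e+04 m², 10·log₁₀ of that is 45.956 dB.
L_p = 103 − 45.956 = 57.04 dB.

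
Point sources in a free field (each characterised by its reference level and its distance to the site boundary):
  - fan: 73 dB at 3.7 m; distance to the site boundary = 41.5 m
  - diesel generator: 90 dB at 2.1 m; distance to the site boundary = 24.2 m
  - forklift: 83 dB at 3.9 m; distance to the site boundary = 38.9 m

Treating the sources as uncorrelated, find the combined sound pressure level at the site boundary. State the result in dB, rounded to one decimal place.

69.9 dB

Propagate each source to the receiver with L = L_ref − 20·log₁₀(r/r_ref), then add intensities.
fan: 73 − 20·log₁₀(41.5/3.7) = 73 − 21.00 = 52.00 dB.
diesel generator: 90 − 20·log₁₀(24.2/2.1) = 90 − 21.23 = 68.77 dB.
forklift: 83 − 20·log₁₀(38.9/3.9) = 83 − 19.98 = 63.02 dB.
Σ 10^(L/10) = 9.694e+06 → L_total = 10·log₁₀(9.694e+06) = 69.87 dB.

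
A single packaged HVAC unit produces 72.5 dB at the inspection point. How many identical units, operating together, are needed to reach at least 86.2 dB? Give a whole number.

The shortfall is 86.2 − 72.5 = 13.7 dB, and N units add 10·log₁₀ N, so need 10·log₁₀ N ≥ 13.7.
N ≥ 10^(13.7/10) = 23.442, so N = 24.

24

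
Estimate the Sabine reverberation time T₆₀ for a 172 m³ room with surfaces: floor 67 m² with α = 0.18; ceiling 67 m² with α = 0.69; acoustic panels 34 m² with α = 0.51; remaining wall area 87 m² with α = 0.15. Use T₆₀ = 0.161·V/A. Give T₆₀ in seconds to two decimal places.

Total absorption A = 67·0.18 + 67·0.69 + 34·0.51 + 87·0.15 = 88.68 m² sabins.
T₆₀ = 0.161 × 172 / 88.68 = 0.312 s.

0.31 s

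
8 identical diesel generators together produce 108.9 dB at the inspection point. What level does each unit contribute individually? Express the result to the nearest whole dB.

8 equal contributions raise the level by 10·log₁₀ 8 = 9.031 dB, so each unit alone gives 108.9 − 9.031.

100 dB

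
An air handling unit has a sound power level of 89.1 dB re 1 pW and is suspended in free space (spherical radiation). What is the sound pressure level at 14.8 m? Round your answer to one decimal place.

L_p = L_w − 10·log₁₀(4π·r²) with r = 14.8 m.
4π·r² = 2753 m², 10·log₁₀ of that is 34.397 dB.
L_p = 89.1 − 34.397 = 54.70 dB.

54.7 dB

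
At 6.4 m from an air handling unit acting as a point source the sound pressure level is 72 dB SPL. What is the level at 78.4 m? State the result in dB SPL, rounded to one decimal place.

50.2 dB SPL

Spherical spreading from a point source gives a 20·log₁₀(r₂/r₁) drop.
L₂ = 72 − 20·log₁₀(78.4/6.4) = 72 − 21.763 = 50.24 dB SPL.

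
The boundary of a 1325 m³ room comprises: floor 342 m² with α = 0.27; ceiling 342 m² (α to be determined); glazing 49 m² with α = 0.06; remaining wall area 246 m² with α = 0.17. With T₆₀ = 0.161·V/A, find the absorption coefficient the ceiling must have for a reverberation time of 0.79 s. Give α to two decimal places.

0.39

A = 0.161·V/T₆₀ = 0.161·1325/0.79 = 270.03 m² sabins.
Absorption from the other surfaces = 342·0.27 + 49·0.06 + 246·0.17 = 137.10 m², so the ceiling must supply 132.93 m² over 342 m².
α = 132.93/342 = 0.389.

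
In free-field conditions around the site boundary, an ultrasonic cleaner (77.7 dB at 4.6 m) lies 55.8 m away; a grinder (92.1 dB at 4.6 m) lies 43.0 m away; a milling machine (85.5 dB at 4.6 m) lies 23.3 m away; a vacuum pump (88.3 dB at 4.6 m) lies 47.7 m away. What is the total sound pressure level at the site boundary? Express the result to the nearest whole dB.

Apply inverse-square spreading to bring every level to the receiver, then sum 10^(L/10).
ultrasonic cleaner: 77.7 − 20·log₁₀(55.8/4.6) = 77.7 − 21.68 = 56.02 dB.
grinder: 92.1 − 20·log₁₀(43.0/4.6) = 92.1 − 19.41 = 72.69 dB.
milling machine: 85.5 − 20·log₁₀(23.3/4.6) = 85.5 − 14.09 = 71.41 dB.
vacuum pump: 88.3 − 20·log₁₀(47.7/4.6) = 88.3 − 20.32 = 67.98 dB.
Σ 10^(L/10) = 3.908e+07 → L_total = 10·log₁₀(3.908e+07) = 75.92 dB.

76 dB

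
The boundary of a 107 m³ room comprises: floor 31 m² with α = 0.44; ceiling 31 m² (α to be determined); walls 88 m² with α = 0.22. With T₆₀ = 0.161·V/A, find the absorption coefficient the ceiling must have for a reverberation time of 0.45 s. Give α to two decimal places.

A = 0.161·V/T₆₀ = 0.161·107/0.45 = 38.28 m² sabins.
Absorption from the other surfaces = 31·0.44 + 88·0.22 = 33.00 m², so the ceiling must supply 5.28 m² over 31 m².
α = 5.28/31 = 0.170.

0.17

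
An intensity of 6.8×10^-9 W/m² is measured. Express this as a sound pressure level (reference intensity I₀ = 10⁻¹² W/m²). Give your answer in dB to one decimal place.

38.3 dB

I/I₀ = 6.8×10^-9/10⁻¹² = 6.8×10^3, and L = 10·log₁₀(I/I₀).
L = 10·(0.8325 + 3) = 38.33 dB.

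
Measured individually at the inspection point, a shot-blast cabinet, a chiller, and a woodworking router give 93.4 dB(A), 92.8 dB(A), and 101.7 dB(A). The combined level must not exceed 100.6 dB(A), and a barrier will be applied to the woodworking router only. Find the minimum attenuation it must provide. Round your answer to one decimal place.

3.0 dB

Everything except the woodworking router sums to 10^(93.4/10) + 10^(92.8/10) = 4.093e+09 in linear terms, 96.12 dB(A).
To meet 100.6 dB(A) overall, the treated woodworking router may contribute at most 10^(100.6/10) − 4.093e+09 = 7.388e+09, i.e. 98.69 dB(A).
Required insertion loss = 101.7 − 98.69 = 3.01 dB.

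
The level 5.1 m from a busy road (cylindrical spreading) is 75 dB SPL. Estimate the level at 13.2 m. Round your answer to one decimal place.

Cylindrical spreading from a line source gives a 10·log₁₀(r₂/r₁) drop.
L₂ = 75 − 10·log₁₀(13.2/5.1) = 75 − 4.130 = 70.87 dB SPL.

70.9 dB SPL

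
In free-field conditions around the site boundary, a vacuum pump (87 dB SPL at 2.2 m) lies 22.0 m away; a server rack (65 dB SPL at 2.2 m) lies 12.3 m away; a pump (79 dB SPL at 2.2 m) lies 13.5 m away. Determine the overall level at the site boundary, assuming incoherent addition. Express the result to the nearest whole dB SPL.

69 dB SPL

Apply inverse-square spreading to bring every level to the receiver, then sum 10^(L/10).
vacuum pump: 87 − 20·log₁₀(22.0/2.2) = 87 − 20.00 = 67.00 dB SPL.
server rack: 65 − 20·log₁₀(12.3/2.2) = 65 − 14.95 = 50.05 dB SPL.
pump: 79 − 20·log₁₀(13.5/2.2) = 79 − 15.76 = 63.24 dB SPL.
Σ 10^(L/10) = 7.223e+06 → L_total = 10·log₁₀(7.223e+06) = 68.59 dB SPL.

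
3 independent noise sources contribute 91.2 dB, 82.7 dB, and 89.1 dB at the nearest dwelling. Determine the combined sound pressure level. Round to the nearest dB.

94 dB

Incoherent sources combine by intensity addition: L_total = 10·log₁₀(Σ 10^(L_i/10)).
Σ 10^(L/10) = 10^(91.2/10) + 10^(82.7/10) + 10^(89.1/10) = 2.317e+09.
L_total = 10·log₁₀(2.317e+09) = 93.65 dB.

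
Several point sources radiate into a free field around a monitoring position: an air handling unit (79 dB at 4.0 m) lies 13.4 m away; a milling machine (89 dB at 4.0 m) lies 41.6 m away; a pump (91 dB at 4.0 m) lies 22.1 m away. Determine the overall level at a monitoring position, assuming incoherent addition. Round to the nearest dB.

Propagate each source to the receiver with L = L_ref − 20·log₁₀(r/r_ref), then add intensities.
air handling unit: 79 − 20·log₁₀(13.4/4.0) = 79 − 10.50 = 68.50 dB.
milling machine: 89 − 20·log₁₀(41.6/4.0) = 89 − 20.34 = 68.66 dB.
pump: 91 − 20·log₁₀(22.1/4.0) = 91 − 14.85 = 76.15 dB.
Σ 10^(L/10) = 5.566e+07 → L_total = 10·log₁₀(5.566e+07) = 77.46 dB.

77 dB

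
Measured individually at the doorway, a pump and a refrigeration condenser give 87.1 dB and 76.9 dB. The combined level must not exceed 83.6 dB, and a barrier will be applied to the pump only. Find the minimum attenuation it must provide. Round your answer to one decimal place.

Everything except the pump sums to 10^(76.9/10) = 4.898e+07 in linear terms, 76.90 dB.
The limit corresponds to 10^(83.6/10) = 2.291e+08; subtracting the fixed part leaves 1.801e+08 for the pump, i.e. 82.56 dB.
Required insertion loss = 87.1 − 82.56 = 4.54 dB.

4.5 dB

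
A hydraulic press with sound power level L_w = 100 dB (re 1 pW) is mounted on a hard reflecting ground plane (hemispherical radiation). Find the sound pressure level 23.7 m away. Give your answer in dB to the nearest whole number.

65 dB

L_p = L_w − 10·log₁₀(2π·r²) with r = 23.7 m.
2π·r² = 3529 m², 10·log₁₀ of that is 35.477 dB.
L_p = 100 − 35.477 = 64.52 dB.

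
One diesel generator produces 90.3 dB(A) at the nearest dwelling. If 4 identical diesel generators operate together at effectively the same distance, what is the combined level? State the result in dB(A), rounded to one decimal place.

96.3 dB(A)

N identical incoherent sources raise the level by 10·log₁₀ N.
L_total = 90.3 + 10·log₁₀(4) = 90.3 + 6.021 = 96.32 dB(A).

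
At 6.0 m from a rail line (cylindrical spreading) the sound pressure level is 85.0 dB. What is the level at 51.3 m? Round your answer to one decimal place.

75.7 dB

Line-source attenuation: ΔL = 10·log₁₀(r₂/r₁) = 10·log₁₀(51.3/6.0) = 9.320 dB.
L₂ = 85.0 − 10·log₁₀(51.3/6.0) = 85.0 − 9.320 = 75.68 dB.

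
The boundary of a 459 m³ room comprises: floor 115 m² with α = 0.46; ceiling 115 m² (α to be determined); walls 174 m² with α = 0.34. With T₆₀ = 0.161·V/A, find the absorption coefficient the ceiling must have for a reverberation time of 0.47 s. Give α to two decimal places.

A = 0.161·V/T₆₀ = 0.161·459/0.47 = 157.23 m² sabins.
Absorption from the other surfaces = 115·0.46 + 174·0.34 = 112.06 m², so the ceiling must supply 45.17 m² over 115 m².
α = 45.17/115 = 0.393.

0.39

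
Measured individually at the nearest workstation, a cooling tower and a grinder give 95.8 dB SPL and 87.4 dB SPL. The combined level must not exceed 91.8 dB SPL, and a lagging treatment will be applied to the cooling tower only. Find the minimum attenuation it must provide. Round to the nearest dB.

6 dB

Fixed contribution from the other source: Σ 10^(L/10) = 10^(87.4/10) = 5.495e+08 (87.40 dB SPL).
To meet 91.8 dB SPL overall, the treated cooling tower may contribute at most 10^(91.8/10) − 5.495e+08 = 9.640e+08, i.e. 89.84 dB SPL.
So the cooling tower must be reduced from 95.8 to 89.84 dB SPL: IL = 5.96 dB.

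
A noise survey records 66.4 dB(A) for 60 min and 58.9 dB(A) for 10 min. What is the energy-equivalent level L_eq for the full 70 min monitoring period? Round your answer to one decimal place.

65.9 dB(A)

L_eq = 10·log₁₀[(1/T)·Σ tᵢ·10^(Lᵢ/10)] with T = 70 min.
Σ tᵢ·10^(Lᵢ/10) = 60·10^(66.4/10) + 10·10^(58.9/10) = 2.697e+08.
L_eq = 10·log₁₀(2.697e+08/70) = 65.86 dB(A).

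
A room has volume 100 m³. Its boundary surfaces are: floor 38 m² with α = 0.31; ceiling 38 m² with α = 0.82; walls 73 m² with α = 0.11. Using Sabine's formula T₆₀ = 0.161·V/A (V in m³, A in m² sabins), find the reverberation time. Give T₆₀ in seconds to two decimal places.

0.32 s

Total absorption A = 38·0.31 + 38·0.82 + 73·0.11 = 50.97 m² sabins.
T₆₀ = 0.161 × 100 / 50.97 = 0.316 s.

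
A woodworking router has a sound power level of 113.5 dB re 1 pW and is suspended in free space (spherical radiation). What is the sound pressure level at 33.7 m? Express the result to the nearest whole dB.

Free-field spherical radiation: L_p = L_w − 10·log₁₀(4π·r²), r = 33.7 m.
4π·r² = 1.427e+04 m², 10·log₁₀ of that is 41.545 dB.
L_p = 113.5 − 41.545 = 71.96 dB.

72 dB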